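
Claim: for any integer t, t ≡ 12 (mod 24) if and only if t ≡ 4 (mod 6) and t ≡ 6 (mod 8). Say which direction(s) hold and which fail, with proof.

Neither implication holds.

(→) This fails: t = 12 gives 12 ≡ 12 (mod 24) but 12 ≡ 0 (mod 6), so the conjunction on the right does not hold.

(←) This fails: t = 22 satisfies both congruences on the right (22 ≡ 4 mod 6 and 22 ≡ 6 mod 8) yet 22 ≡ 22 (mod 24), not 12.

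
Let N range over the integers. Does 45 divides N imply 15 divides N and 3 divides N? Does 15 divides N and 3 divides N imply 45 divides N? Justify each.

(⟹) If 45 ∣ N, write N = 45q. Since 45 = 3·15, N = 15·(3q), so 15 ∣ N; and since 45 = 15·3, N = 3·(15q), so 3 ∣ N.

(⟸) This fails: take N = 15. Both 15 ∣ 15 and 3 ∣ 15, yet 15 is not a multiple of 45 (since 15 = 0·45 + 15), so 45 ∤ 15.

(⇒) holds; (⇐) fails.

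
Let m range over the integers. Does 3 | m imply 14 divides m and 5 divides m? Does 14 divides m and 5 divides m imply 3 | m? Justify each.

Neither implication holds.

(⟹) This fails: take m = 3. Certainly 3 ∣ 3, but 14 ∤ 3.

(⟸) This fails: take m = 70. Both 14 ∣ 70 and 5 ∣ 70, yet 70 is not a multiple of 3 (since 70 = 23·3 + 1), so 3 ∤ 70.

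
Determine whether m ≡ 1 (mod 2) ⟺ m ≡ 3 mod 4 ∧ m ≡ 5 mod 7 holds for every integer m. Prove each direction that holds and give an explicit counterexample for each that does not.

Only the converse holds.

(⟹) This fails: m = 1 gives 1 ≡ 1 (mod 2) but 1 ≡ 1 (mod 4), so the conjunction on the right does not hold.

(⟸) Conversely, if m ≡ 3 (mod 4) and m ≡ 5 (mod 7), then by the Chinese remainder theorem m ≡ 19 (mod 28). Since 19 ≡ 1 (mod 2) and 2 ∣ 28, we get m ≡ 1 (mod 2).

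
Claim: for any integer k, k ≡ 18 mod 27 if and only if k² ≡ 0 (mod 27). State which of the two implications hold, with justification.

(⇒) holds; (⇐) fails.

Forward direction. Suppose k ≡ 18 mod 27. Write k = 27j + 18. Then (27j + 18)² = 729j² + 972j + 324 = 27(27j² + 36j + 12) + 0, so k² ≡ 0 (mod 27).

Converse. This fails: take k = 0. Then 0² = 0 ≡ 0 (mod 27), yet 0 ≡ 0 (mod 27), not 18.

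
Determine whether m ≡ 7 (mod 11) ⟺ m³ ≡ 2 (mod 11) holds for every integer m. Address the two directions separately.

(⟹) Suppose m ≡ 7 (mod 11). Write m = 11j + 7. Then (11j + 7)³ = 1331j³ + 2541j² + 1617j + 343 = 11(121j³ + 231j² + 147j + 31) + 2, so m³ ≡ 2 (mod 11).

(⟸) Conversely, suppose m³ ≡ 2 (mod 11). The only residue r in {0, …, 10} with r³ ≡ 2 (mod 11) is r = 7, so m ≡ 7 (mod 11).

Equivalent; both directions hold.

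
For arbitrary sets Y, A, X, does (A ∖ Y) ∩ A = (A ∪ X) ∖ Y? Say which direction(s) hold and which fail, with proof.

(⟹) Let x ∈ (A ∖ Y) ∩ A. Then either x ∈ A and x ∉ Y, X; or x ∈ A ∩ X and x ∉ Y. In each case x ∈ (A ∪ X) ∖ Y, so (A ∖ Y) ∩ A ⊆ (A ∪ X) ∖ Y.

(⟸) This inclusion fails. Take Y = ∅, A = ∅, X = {1}; then 1 ∈ (A ∪ X) ∖ Y but 1 ∉ (A ∖ Y) ∩ A.

(⊆) holds; (⊇) fails.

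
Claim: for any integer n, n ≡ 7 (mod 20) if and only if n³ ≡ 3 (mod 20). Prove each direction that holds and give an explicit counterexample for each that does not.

Both implications hold.

[⇒] Suppose n ≡ 7 (mod 20). Write n = 20j + 7. Then (20j + 7)³ = 8000j³ + 8400j² + 2940j + 343 = 20(400j³ + 420j² + 147j + 17) + 3, so n³ ≡ 3 (mod 20).

[⇐] Conversely, suppose n³ ≡ 3 (mod 20). The only residue r in {0, …, 19} with r³ ≡ 3 (mod 20) is r = 7, so n ≡ 7 (mod 20).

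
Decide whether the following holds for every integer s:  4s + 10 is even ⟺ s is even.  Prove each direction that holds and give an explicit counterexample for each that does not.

The forward direction fails; the converse holds.

(⟸) Suppose s is even. Since 4 is even, 4s is even for every s, so 4s + 10 has the same parity as 10, which is even. Hence 4s + 10 is even.

(⟹) This fails: take s = 5. Then 4s + 10 = 30, which is even, yet s = 5 is odd, not even.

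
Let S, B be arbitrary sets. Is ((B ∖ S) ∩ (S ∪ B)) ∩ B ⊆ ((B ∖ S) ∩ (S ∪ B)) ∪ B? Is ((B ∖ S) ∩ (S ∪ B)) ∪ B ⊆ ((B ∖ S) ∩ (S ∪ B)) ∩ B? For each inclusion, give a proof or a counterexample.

Only the forward inclusion holds.

(⟸) This inclusion fails. Take S = {1}, B = {1}; then 1 ∈ ((B ∖ S) ∩ (S ∪ B)) ∪ B but 1 ∉ ((B ∖ S) ∩ (S ∪ B)) ∩ B.

(⟹) Let x ∈ ((B ∖ S) ∩ (S ∪ B)) ∩ B. Then x ∈ B and x ∉ S, from which x ∈ ((B ∖ S) ∩ (S ∪ B)) ∪ B.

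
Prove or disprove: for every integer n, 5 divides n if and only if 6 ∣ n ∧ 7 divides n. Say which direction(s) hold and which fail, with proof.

(⇒) fails and (⇐) fails.

Forward direction. This fails: take n = 5. Certainly 5 ∣ 5, but 6 ∤ 5.

Converse. This fails: take n = 42. Both 6 ∣ 42 and 7 ∣ 42, yet 42 is not a multiple of 5 (since 42 = 8·5 + 2), so 5 ∤ 42.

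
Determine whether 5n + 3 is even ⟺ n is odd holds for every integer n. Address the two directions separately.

The biconditional holds.

[⇐] Suppose n is odd; write n = 2j + 1. Then 5n + 3 = 5·(2j + 1) + 3 = 2·5j + 8, which is even.

[⇒] Suppose 5n + 3 is even. Since 5 is odd, 5n and n have the same parity, so 5n + 3 ≡ n + 3 (mod 2). As 3 is odd, 5n + 3 is even exactly when n is odd. Thus n is odd.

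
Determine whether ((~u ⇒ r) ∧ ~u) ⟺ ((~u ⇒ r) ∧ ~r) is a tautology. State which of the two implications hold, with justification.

(⇒) fails and (⇐) fails.

(⇒) This fails. Under r = T, u = F, the left side is true but the right side is false.

(⇐) This fails. Under r = F, u = T, the left side is false but the right side is true.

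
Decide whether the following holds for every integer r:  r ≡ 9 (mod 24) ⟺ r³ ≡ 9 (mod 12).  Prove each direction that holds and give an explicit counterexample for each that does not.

(⟹) Suppose r ≡ 9 (mod 24). Then r³ ≡ 9³ = 729 (mod 24), and since 12 ∣ 24, also r³ ≡ 9 (mod 12).

(⟸) This fails: take r = 21. Then 21³ = 9261 ≡ 9 (mod 12), yet 21 ≡ 21 (mod 24), not 9.

Only the forward direction holds.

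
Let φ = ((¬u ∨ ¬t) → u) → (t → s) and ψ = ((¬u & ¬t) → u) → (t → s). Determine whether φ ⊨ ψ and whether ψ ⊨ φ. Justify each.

The forward direction fails; the converse holds.

(⇒) This fails. Under u = F, s = F, t = T, the left side is true but the right side is false.

(⇐) Assume the antecedent. If s is true, ((¬u ∨ ¬t) → u) → (t → s) reduces to true regardless of the other variables. If s is false, the antecedent forces (u = F, s = F, t = F) or (u = T, s = F, t = F), and ((¬u ∨ ¬t) → u) → (t → s) holds there. Either way ((¬u ∨ ¬t) → u) → (t → s) holds.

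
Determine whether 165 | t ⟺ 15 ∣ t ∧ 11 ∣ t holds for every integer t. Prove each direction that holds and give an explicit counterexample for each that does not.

Both directions hold; the statement is true.

Forward direction. If 165 ∣ t, write t = 165q. Since 165 = 11·15, t = 15·(11q), so 15 ∣ t; and since 165 = 15·11, t = 11·(15q), so 11 ∣ t.

Converse. Suppose 15 ∣ t and 11 ∣ t. Any common multiple of 15 and 11 is a multiple of their lcm; here gcd(15, 11) = 1, so lcm(15, 11) = 15·11 = 165, so 165 ∣ t.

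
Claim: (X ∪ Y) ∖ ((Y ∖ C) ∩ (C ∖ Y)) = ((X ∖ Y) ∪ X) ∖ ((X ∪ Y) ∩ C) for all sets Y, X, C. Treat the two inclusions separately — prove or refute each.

(⟹) This inclusion fails. Take Y = {1}, X = ∅, C = ∅; then 1 ∈ (X ∪ Y) ∖ ((Y ∖ C) ∩ (C ∖ Y)) but 1 ∉ ((X ∖ Y) ∪ X) ∖ ((X ∪ Y) ∩ C).

(⟸) Let x ∈ ((X ∖ Y) ∪ X) ∖ ((X ∪ Y) ∩ C). Then either x ∈ X and x ∉ Y, C; or x ∈ Y ∩ X and x ∉ C. In each case x ∈ (X ∪ Y) ∖ ((Y ∖ C) ∩ (C ∖ Y)), so ((X ∖ Y) ∪ X) ∖ ((X ∪ Y) ∩ C) ⊆ (X ∪ Y) ∖ ((Y ∖ C) ∩ (C ∖ Y)).

The sets are not equal: only the reverse inclusion holds.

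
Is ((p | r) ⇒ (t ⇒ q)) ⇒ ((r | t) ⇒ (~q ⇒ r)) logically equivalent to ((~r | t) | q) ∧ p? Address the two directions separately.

Forward direction. This fails. Under q = F, p = F, r = F, t = F, the left side is true but the right side is false.

Converse. Assume the antecedent. If p is true, the consequent reduces to true regardless of the other variables. If p is false, the antecedent cannot hold. Either way the consequent holds.

(⇒) fails; (⇐) holds.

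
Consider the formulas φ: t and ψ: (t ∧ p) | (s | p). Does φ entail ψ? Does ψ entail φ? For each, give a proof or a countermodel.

(⟹) This fails. Under p = F, s = F, t = T, the left side is true but the right side is false.

(⟸) This fails. Under p = T, s = F, t = F, the left side is false but the right side is true.

(⇒) fails and (⇐) fails.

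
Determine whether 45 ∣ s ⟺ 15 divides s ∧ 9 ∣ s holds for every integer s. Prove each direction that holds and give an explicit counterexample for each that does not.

Equivalent; both directions hold.

(→) If 45 ∣ s, write s = 45q. Since 45 = 3·15, s = 15·(3q), so 15 ∣ s; and since 45 = 5·9, s = 9·(5q), so 9 ∣ s.

(←) Suppose 15 ∣ s and 9 ∣ s. Any common multiple of 15 and 9 is a multiple of their lcm; here lcm(15, 9) = 15·9/gcd(15, 9) = 135/3 = 45, so 45 ∣ s.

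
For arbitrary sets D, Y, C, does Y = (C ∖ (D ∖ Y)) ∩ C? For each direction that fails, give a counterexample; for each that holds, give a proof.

(⊆) This inclusion fails. Take D = ∅, Y = {1}, C = ∅; then 1 ∈ Y but 1 ∉ (C ∖ (D ∖ Y)) ∩ C.

(⊇) This inclusion fails. Take D = ∅, Y = ∅, C = {1}; then 1 ∈ (C ∖ (D ∖ Y)) ∩ C but 1 ∉ Y.

(⊆) fails and (⊇) fails.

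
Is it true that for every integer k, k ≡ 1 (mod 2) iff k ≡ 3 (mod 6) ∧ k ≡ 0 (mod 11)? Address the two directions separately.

Only the reverse direction holds.

[⇒] This fails: k = 1 gives 1 ≡ 1 (mod 2) but 1 ≡ 1 (mod 6), so the conjunction on the right does not hold.

[⇐] Conversely, if k ≡ 3 (mod 6) and k ≡ 0 (mod 11), then by the Chinese remainder theorem k ≡ 33 (mod 66). Since 33 ≡ 1 (mod 2) and 2 ∣ 66, we get k ≡ 1 (mod 2).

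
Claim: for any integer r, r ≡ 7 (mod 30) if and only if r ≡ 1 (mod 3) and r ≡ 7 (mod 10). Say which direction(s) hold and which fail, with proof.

(⇒) Suppose r ≡ 7 (mod 30); write r = 30j + 7. Since 3 ∣ 30, reducing mod 3 gives r ≡ 7 ≡ 1 (mod 3); since 10 ∣ 30, reducing mod 10 gives r ≡ 7 (mod 10).

(⇐) Conversely, if r ≡ 1 (mod 3) and r ≡ 7 (mod 10), then by the Chinese remainder theorem r ≡ 7 (mod 30). This is exactly r ≡ 7 (mod 30).

Equivalent; both directions hold.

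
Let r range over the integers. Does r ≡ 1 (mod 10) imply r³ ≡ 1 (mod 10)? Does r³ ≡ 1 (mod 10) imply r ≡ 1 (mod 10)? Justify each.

Equivalent; both directions hold.

(⟸) For the converse, argue contrapositively. If r ≢ 1 (mod 10), then r is congruent to one of 0, 2, 3, 4, 5, 6, 7, 8, 9 modulo 10, and these give r³ ≡ 0, 8, 7, 4, 5, 6, 3, 2, 9 respectively — never 1.

(⟹) Suppose r ≡ 1 (mod 10). Write r = 10j + 1. Then (10j + 1)³ = 1000j³ + 300j² + 30j + 1 = 10(100j³ + 30j² + 3j) + 1, so r³ ≡ 1 (mod 10).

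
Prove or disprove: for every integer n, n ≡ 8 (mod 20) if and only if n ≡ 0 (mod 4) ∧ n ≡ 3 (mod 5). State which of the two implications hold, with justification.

Both directions hold.

[⇒] Suppose n ≡ 8 (mod 20); write n = 20j + 8. Since 4 ∣ 20, reducing mod 4 gives n ≡ 8 ≡ 0 (mod 4); since 5 ∣ 20, reducing mod 5 gives n ≡ 8 ≡ 3 (mod 5).

[⇐] Conversely, if n ≡ 0 (mod 4) and n ≡ 3 (mod 5), then by the Chinese remainder theorem n ≡ 8 (mod 20). This is exactly n ≡ 8 (mod 20).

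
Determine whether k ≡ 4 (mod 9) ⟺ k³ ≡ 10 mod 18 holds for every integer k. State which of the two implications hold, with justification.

(⟹) This fails: take k = 13. Then 13 ≡ 4 (mod 9), but 13³ = 2197 ≡ 1 (mod 18), not 10.

(⟸) This fails: take k = 10. Then 10³ = 1000 ≡ 10 (mod 18), yet 10 ≡ 1 (mod 9), not 4.

Both directions fail.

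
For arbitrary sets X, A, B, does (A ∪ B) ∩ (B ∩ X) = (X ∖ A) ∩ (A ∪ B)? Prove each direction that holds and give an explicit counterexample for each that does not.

The sets are not equal: only the reverse inclusion holds.

(⟸) Let x ∈ (X ∖ A) ∩ (A ∪ B). Then x ∈ X ∩ B and x ∉ A, from which x ∈ (A ∪ B) ∩ (B ∩ X).

(⟹) This inclusion fails. Take X = {1}, A = {1}, B = {1}; then 1 ∈ (A ∪ B) ∩ (B ∩ X) but 1 ∉ (X ∖ A) ∩ (A ∪ B).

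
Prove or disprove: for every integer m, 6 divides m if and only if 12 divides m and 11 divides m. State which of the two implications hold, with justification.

(⇒) This fails: take m = 6. Certainly 6 ∣ 6, but 12 ∤ 6.

(⇐) Suppose 12 ∣ m and 11 ∣ m. Any common multiple of 12 and 11 is a multiple of their lcm; here gcd(12, 11) = 1, so lcm(12, 11) = 12·11 = 132, so 132 ∣ m. Since 6 ∣ 132, it follows that 6 ∣ m.

Not equivalent: only (⇐) holds.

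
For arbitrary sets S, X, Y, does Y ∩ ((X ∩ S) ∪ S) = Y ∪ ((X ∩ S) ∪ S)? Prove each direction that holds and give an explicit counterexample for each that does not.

Only the forward inclusion holds.

(⊆) Let x ∈ Y ∩ ((X ∩ S) ∪ S). Then either x ∈ S ∩ Y and x ∉ X; or x ∈ S ∩ X ∩ Y. In each case x ∈ Y ∪ ((X ∩ S) ∪ S), so Y ∩ ((X ∩ S) ∪ S) ⊆ Y ∪ ((X ∩ S) ∪ S).

(⊇) This inclusion fails. Take S = {1}, X = ∅, Y = ∅; then 1 ∈ Y ∪ ((X ∩ S) ∪ S) but 1 ∉ Y ∩ ((X ∩ S) ∪ S).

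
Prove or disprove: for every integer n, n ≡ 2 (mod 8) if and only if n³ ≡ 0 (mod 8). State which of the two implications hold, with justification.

Only the forward implication holds.

(⇐) This fails: take n = 0. Then 0³ = 0 ≡ 0 (mod 8), yet 0 ≡ 0 (mod 8), not 2.

(⇒) Suppose n ≡ 2 (mod 8). Write n = 8j + 2. Then (8j + 2)³ = 512j³ + 384j² + 96j + 8 = 8(64j³ + 48j² + 12j + 1) + 0, so n³ ≡ 0 (mod 8).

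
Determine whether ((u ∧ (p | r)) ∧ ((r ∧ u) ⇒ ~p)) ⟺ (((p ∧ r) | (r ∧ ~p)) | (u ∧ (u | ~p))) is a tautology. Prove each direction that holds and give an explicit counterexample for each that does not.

(←) This fails. Under u = T, r = F, p = F, the left side is false but the right side is true.

(→) Assume the antecedent. If u is true, the consequent reduces to true regardless of the other variables. If u is false, the antecedent cannot hold. Either way the consequent holds.

(⇒) holds; (⇐) fails.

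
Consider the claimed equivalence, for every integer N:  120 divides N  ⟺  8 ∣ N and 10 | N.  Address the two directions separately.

(⇒) If 120 ∣ N, write N = 120q. Since 120 = 15·8, N = 8·(15q), so 8 ∣ N; and since 120 = 12·10, N = 10·(12q), so 10 ∣ N.

(⇐) This fails: take N = 40. Both 8 ∣ 40 and 10 ∣ 40, yet 40 is not a multiple of 120 (since 40 = 0·120 + 40), so 120 ∤ 40.

Only the forward direction holds.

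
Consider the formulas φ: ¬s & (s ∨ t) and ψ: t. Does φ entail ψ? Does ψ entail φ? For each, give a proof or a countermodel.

(⟹) Assume the antecedent. If t is true, t reduces to true regardless of the other variables. If t is false, the antecedent cannot hold. Either way t holds.

(⟸) This fails. Under t = T, s = T, the left side is false but the right side is true.

Only the forward direction holds.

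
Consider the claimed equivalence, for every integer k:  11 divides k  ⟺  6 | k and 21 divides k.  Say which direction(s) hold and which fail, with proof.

Both directions fail.

(⇒) This fails: take k = 11. Certainly 11 ∣ 11, but 6 ∤ 11.

(⇐) This fails: take k = 42. Both 6 ∣ 42 and 21 ∣ 42, yet 42 is not a multiple of 11 (since 42 = 3·11 + 9), so 11 ∤ 42.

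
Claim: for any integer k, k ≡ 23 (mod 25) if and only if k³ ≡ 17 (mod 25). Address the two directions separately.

(⇒) Suppose k ≡ 23 (mod 25). Write k = 25j + 23. Then (25j + 23)³ = 15625j³ + 43125j² + 39675j + 12167 = 25(625j³ + 1725j² + 1587j + 486) + 17, so k³ ≡ 17 (mod 25).

(⇐) Conversely, suppose k³ ≡ 17 (mod 25). The only residue r in {0, …, 24} with r³ ≡ 17 (mod 25) is r = 23, so k ≡ 23 (mod 25).

Equivalent; both directions hold.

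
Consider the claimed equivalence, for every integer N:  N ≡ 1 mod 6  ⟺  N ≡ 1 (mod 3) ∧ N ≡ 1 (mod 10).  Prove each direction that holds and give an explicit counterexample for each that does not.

Only the converse holds.

(→) This fails: N = 7 gives 7 ≡ 1 (mod 6) but 7 ≡ 7 (mod 10), so the conjunction on the right does not hold.

(←) Conversely, if N ≡ 1 (mod 3) and N ≡ 1 (mod 10), then by the Chinese remainder theorem N ≡ 1 (mod 30). Since 1 ≡ 1 (mod 6) and 6 ∣ 30, we get N ≡ 1 (mod 6).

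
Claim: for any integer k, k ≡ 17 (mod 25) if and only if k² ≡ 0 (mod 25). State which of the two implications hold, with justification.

Neither implication holds.

(⟹) This fails: take k = 17. Then 17 ≡ 17 (mod 25), but 17² = 289 ≡ 14 (mod 25), not 0.

(⟸) This fails: take k = 0. Then 0² = 0 ≡ 0 (mod 25), yet 0 ≡ 0 (mod 25), not 17.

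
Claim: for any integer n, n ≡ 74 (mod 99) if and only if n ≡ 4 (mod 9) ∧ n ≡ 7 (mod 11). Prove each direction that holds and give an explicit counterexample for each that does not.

(⟹) This fails: n = 74 gives 74 ≡ 74 (mod 99) but 74 ≡ 2 (mod 9), so the conjunction on the right does not hold.

(⟸) This fails: n = 40 satisfies both congruences on the right (40 ≡ 4 mod 9 and 40 ≡ 7 mod 11) yet 40 ≡ 40 (mod 99), not 74.

Neither direction holds.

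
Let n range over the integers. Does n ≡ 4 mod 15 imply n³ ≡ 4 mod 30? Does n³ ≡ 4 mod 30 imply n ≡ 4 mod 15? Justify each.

Only the converse holds.

(→) This fails: take n = 19. Then 19 ≡ 4 (mod 15), but 19³ = 6859 ≡ 19 (mod 30), not 4.

(←) Conversely, the residues r modulo 30 with r³ ≡ 4 (mod 30) are exactly {4}, and each is ≡ 4 (mod 15).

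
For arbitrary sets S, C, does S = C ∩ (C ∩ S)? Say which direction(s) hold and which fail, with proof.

Only the reverse inclusion holds.

(⟹) This inclusion fails. Take S = {1}, C = ∅; then 1 ∈ S but 1 ∉ C ∩ (C ∩ S).

(⟸) Let x ∈ C ∩ (C ∩ S). Then x ∈ S ∩ C, from which x ∈ S.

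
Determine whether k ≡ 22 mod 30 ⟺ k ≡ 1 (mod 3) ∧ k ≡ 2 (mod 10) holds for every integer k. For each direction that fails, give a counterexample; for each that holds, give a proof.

Both directions hold; the statement is true.

(⟹) Suppose k ≡ 22 (mod 30); write k = 30j + 22. Since 3 ∣ 30, reducing mod 3 gives k ≡ 22 ≡ 1 (mod 3); since 10 ∣ 30, reducing mod 10 gives k ≡ 22 ≡ 2 (mod 10).

(⟸) Conversely, if k ≡ 1 (mod 3) and k ≡ 2 (mod 10), then by the Chinese remainder theorem k ≡ 22 (mod 30). This is exactly k ≡ 22 (mod 30).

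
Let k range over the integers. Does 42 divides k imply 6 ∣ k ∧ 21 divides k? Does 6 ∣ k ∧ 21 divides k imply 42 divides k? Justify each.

[⇐] Suppose 6 ∣ k and 21 ∣ k. Any common multiple of 6 and 21 is a multiple of their lcm; here lcm(6, 21) = 6·21/gcd(6, 21) = 126/3 = 42, so 42 ∣ k.

[⇒] If 42 ∣ k, write k = 42q. Since 42 = 7·6, k = 6·(7q), so 6 ∣ k; and since 42 = 2·21, k = 21·(2q), so 21 ∣ k.

Both directions hold.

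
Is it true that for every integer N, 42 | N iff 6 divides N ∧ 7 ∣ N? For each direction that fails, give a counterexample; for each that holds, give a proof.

Both directions hold.

(→) If 42 ∣ N, write N = 42q. Since 42 = 7·6, N = 6·(7q), so 6 ∣ N; and since 42 = 6·7, N = 7·(6q), so 7 ∣ N.

(←) Suppose 6 ∣ N and 7 ∣ N. Any common multiple of 6 and 7 is a multiple of their lcm; here gcd(6, 7) = 1, so lcm(6, 7) = 6·7 = 42, so 42 ∣ N.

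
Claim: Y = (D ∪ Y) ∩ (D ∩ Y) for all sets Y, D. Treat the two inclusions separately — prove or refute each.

Forward inclusion. This inclusion fails. Take Y = {1}, D = ∅; then 1 ∈ Y but 1 ∉ (D ∪ Y) ∩ (D ∩ Y).

Reverse inclusion. Let x ∈ (D ∪ Y) ∩ (D ∩ Y). Then x ∈ Y ∩ D, from which x ∈ Y.

(⊆) fails; (⊇) holds.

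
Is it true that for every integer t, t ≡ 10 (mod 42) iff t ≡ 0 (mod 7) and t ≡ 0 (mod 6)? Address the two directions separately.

Neither implication holds.

(⇒) This fails: t = 10 gives 10 ≡ 10 (mod 42) but 10 ≡ 3 (mod 7), so the conjunction on the right does not hold.

(⇐) This fails: t = 0 satisfies both congruences on the right (0 ≡ 0 mod 7 and 0 ≡ 0 mod 6) yet 0 ≡ 0 (mod 42), not 10.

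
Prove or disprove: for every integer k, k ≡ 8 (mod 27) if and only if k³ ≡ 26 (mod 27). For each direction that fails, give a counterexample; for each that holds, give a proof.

Only the forward direction holds.

(⇒) Suppose k ≡ 8 (mod 27). Write k = 27j + 8. Then (27j + 8)³ = 19683j³ + 17496j² + 5184j + 512 = 27(729j³ + 648j² + 192j + 18) + 26, so k³ ≡ 26 (mod 27).

(⇐) This fails: take k = 17. Then 17³ = 4913 ≡ 26 (mod 27), yet 17 ≡ 17 (mod 27), not 8.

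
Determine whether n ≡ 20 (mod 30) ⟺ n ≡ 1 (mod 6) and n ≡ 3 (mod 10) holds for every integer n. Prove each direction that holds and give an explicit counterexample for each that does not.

Both directions fail.

(→) This fails: n = 20 gives 20 ≡ 20 (mod 30) but 20 ≡ 2 (mod 6), so the conjunction on the right does not hold.

(←) This fails: n = 13 satisfies both congruences on the right (13 ≡ 1 mod 6 and 13 ≡ 3 mod 10) yet 13 ≡ 13 (mod 30), not 20.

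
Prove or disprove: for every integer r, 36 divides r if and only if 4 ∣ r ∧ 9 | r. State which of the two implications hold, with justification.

Both directions hold.

Forward direction. If 36 ∣ r, write r = 36q. Since 36 = 9·4, r = 4·(9q), so 4 ∣ r; and since 36 = 4·9, r = 9·(4q), so 9 ∣ r.

Converse. Suppose 4 ∣ r and 9 ∣ r. Any common multiple of 4 and 9 is a multiple of their lcm; here gcd(4, 9) = 1, so lcm(4, 9) = 4·9 = 36, so 36 ∣ r.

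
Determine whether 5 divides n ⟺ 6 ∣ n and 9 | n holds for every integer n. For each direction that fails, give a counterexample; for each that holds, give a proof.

(⇒) This fails: take n = 5. Certainly 5 ∣ 5, but 6 ∤ 5.

(⇐) This fails: take n = 18. Both 6 ∣ 18 and 9 ∣ 18, yet 18 is not a multiple of 5 (since 18 = 3·5 + 3), so 5 ∤ 18.

Neither direction holds.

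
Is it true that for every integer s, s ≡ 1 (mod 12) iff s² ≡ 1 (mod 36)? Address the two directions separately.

Neither direction holds.

[⇒] This fails: take s = 13. Then 13 ≡ 1 (mod 12), but 13² = 169 ≡ 25 (mod 36), not 1.

[⇐] This fails: take s = 17. Then 17² = 289 ≡ 1 (mod 36), yet 17 ≡ 5 (mod 12), not 1.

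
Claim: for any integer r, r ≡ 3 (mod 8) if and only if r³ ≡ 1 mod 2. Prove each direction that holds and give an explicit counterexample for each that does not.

Not equivalent: only (⇒) holds.

(⟹) Suppose r ≡ 3 (mod 8). Then r³ ≡ 3³ = 27 (mod 8), and since 2 ∣ 8, also r³ ≡ 1 (mod 2).

(⟸) This fails: take r = 1. Then 1³ = 1 ≡ 1 (mod 2), yet 1 ≡ 1 (mod 8), not 3.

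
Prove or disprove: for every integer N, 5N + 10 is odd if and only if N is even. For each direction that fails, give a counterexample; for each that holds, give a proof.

(⟹) This fails: N = 3 gives 5N + 10 = 25, which is odd, but 3 is odd, not even.

(⟸) This also fails: N = 2 is even, but 5N + 10 = 20 is even, not odd.

Neither direction holds.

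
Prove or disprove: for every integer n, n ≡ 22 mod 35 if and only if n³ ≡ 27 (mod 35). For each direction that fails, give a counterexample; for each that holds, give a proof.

(⟹) This fails: take n = 22. Then 22 ≡ 22 (mod 35), but 22³ = 10648 ≡ 8 (mod 35), not 27.

(⟸) This fails: take n = 3. Then 3³ = 27 ≡ 27 (mod 35), yet 3 ≡ 3 (mod 35), not 22.

Neither direction holds.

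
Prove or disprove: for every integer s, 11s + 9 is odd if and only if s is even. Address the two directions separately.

[⇐] Suppose s is even; write s = 2j. Then 11s + 9 = 11·(2j) + 9 = 2·11j + 9, which is odd.

[⇒] Suppose 11s + 9 is odd. Since 11 is odd, 11s and s have the same parity, so 11s + 9 ≡ s + 9 (mod 2). As 9 is odd, 11s + 9 is odd exactly when s is even. Thus s is even.

Both directions hold.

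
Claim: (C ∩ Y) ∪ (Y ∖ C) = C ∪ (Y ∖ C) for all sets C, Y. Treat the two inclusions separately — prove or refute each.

Only the forward inclusion holds.

(⟹) Let x ∈ (C ∩ Y) ∪ (Y ∖ C). Then either x ∈ Y and x ∉ C; or x ∈ C ∩ Y. In each case x ∈ C ∪ (Y ∖ C), so (C ∩ Y) ∪ (Y ∖ C) ⊆ C ∪ (Y ∖ C).

(⟸) This inclusion fails. Take C = {1}, Y = ∅; then 1 ∈ C ∪ (Y ∖ C) but 1 ∉ (C ∩ Y) ∪ (Y ∖ C).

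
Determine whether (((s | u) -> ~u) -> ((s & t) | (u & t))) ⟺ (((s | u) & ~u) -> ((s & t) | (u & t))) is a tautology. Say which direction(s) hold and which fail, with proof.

Only the forward direction holds.

Converse. This fails. Under u = F, s = F, t = F, the left side is false but the right side is true.

Forward direction. Assume the antecedent. If u is true, the consequent reduces to true regardless of the other variables. If u is false, the antecedent forces (u = F, s = T, t = T), and the consequent holds there. Either way the consequent holds.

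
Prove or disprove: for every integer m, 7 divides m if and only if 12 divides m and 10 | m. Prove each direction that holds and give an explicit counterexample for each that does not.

Both directions fail.

Forward direction. This fails: take m = 7. Certainly 7 ∣ 7, but 12 ∤ 7.

Converse. This fails: take m = 60. Both 12 ∣ 60 and 10 ∣ 60, yet 60 is not a multiple of 7 (since 60 = 8·7 + 4), so 7 ∤ 60.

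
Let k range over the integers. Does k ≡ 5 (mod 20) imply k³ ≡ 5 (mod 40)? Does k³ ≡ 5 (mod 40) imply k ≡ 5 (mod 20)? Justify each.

Not equivalent: only (⇐) holds.

(⟸) The residues r modulo 40 with r³ ≡ 5 (mod 40) are exactly {5}, and each is ≡ 5 (mod 20).

(⟹) This fails: take k = 25. Then 25 ≡ 5 (mod 20), but 25³ = 15625 ≡ 25 (mod 40), not 5.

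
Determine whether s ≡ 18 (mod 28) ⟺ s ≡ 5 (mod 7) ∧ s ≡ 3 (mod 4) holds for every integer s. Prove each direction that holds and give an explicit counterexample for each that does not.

[⇒] This fails: s = 18 gives 18 ≡ 18 (mod 28) but 18 ≡ 4 (mod 7), so the conjunction on the right does not hold.

[⇐] This fails: s = 19 satisfies both congruences on the right (19 ≡ 5 mod 7 and 19 ≡ 3 mod 4) yet 19 ≡ 19 (mod 28), not 18.

Neither direction holds.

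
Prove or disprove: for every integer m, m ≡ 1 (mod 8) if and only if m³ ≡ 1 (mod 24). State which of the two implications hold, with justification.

Only the reverse direction holds.

[⇐] The residues r modulo 24 with r³ ≡ 1 (mod 24) are exactly {1}, and each is ≡ 1 (mod 8).

[⇒] This fails: take m = 9. Then 9 ≡ 1 (mod 8), but 9³ = 729 ≡ 9 (mod 24), not 1.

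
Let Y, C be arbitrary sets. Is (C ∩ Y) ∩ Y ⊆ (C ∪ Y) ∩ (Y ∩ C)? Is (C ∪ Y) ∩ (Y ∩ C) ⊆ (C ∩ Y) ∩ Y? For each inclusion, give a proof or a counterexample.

Forward inclusion. Let x ∈ (C ∩ Y) ∩ Y. Then x ∈ Y ∩ C, from which x ∈ (C ∪ Y) ∩ (Y ∩ C).

Reverse inclusion. Let x ∈ (C ∪ Y) ∩ (Y ∩ C). Then x ∈ Y ∩ C, from which x ∈ (C ∩ Y) ∩ Y.

Both inclusions hold.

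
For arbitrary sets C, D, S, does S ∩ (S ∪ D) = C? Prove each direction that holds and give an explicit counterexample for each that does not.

(⊆) fails and (⊇) fails.

(⟹) This inclusion fails. Take C = ∅, D = ∅, S = {1}; then 1 ∈ S ∩ (S ∪ D) but 1 ∉ C.

(⟸) This inclusion fails. Take C = {1}, D = ∅, S = ∅; then 1 ∈ C but 1 ∉ S ∩ (S ∪ D).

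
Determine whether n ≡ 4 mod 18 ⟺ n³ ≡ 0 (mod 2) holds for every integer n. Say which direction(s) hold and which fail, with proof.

(⇒) holds; (⇐) fails.

(→) Suppose n ≡ 4 (mod 18). Then n³ ≡ 4³ = 64 (mod 18), and since 2 ∣ 18, also n³ ≡ 0 (mod 2).

(←) This fails: take n = 0. Then 0³ = 0 ≡ 0 (mod 2), yet 0 ≡ 0 (mod 18), not 4.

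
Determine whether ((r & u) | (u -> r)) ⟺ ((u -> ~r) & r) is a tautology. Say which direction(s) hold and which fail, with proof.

(⇒) fails; (⇐) holds.

Converse. Assume the antecedent. If u is true, the antecedent cannot hold. If u is false, (r & u) | (u -> r) reduces to true regardless of the other variables. Either way (r & u) | (u -> r) holds.

Forward direction. This fails. Under u = F, r = F, the left side is true but the right side is false.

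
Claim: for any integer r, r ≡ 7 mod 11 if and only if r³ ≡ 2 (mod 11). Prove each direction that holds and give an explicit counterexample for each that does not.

(⟹) Suppose r ≡ 7 mod 11. Write r = 11j + 7. Then (11j + 7)³ = 1331j³ + 2541j² + 1617j + 343 = 11(121j³ + 231j² + 147j + 31) + 2, so r³ ≡ 2 (mod 11).

(⟸) Conversely, suppose r³ ≡ 2 (mod 11). The only residue r in {0, …, 10} with r³ ≡ 2 (mod 11) is r = 7, so r ≡ 7 (mod 11).

Equivalent; both directions hold.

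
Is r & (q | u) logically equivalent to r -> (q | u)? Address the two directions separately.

(⇒) holds; (⇐) fails.

[⇒] Assume the antecedent. If u is true, r -> (q | u) reduces to true regardless of the other variables. If u is false, the antecedent forces (u = F, q = T, r = T), and r -> (q | u) holds there. Either way r -> (q | u) holds.

[⇐] This fails. Under u = F, q = F, r = F, the left side is false but the right side is true.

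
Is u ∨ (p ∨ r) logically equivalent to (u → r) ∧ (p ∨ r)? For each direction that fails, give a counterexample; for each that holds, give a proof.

Not equivalent: only (⇐) holds.

(→) This fails. Under p = F, r = F, u = T, the left side is true but the right side is false.

(←) Assume the antecedent. If p is true, u ∨ (p ∨ r) reduces to true regardless of the other variables. If p is false, the antecedent forces (p = F, r = T, u = F) or (p = F, r = T, u = T), and u ∨ (p ∨ r) holds there. Either way u ∨ (p ∨ r) holds.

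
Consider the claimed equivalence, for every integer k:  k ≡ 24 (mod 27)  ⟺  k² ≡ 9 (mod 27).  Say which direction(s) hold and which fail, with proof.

(→) Suppose k ≡ 24 (mod 27). Write k = 27j + 24. Then (27j + 24)² = 729j² + 1296j + 576 = 27(27j² + 48j + 21) + 9, so k² ≡ 9 (mod 27).

(←) This fails: take k = 3. Then 3² = 9 ≡ 9 (mod 27), yet 3 ≡ 3 (mod 27), not 24.

Only the forward direction holds.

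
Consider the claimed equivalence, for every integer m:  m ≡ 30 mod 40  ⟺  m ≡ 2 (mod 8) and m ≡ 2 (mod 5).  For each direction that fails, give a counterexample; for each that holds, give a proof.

Neither implication holds.

[⇒] This fails: m = 30 gives 30 ≡ 30 (mod 40) but 30 ≡ 6 (mod 8), so the conjunction on the right does not hold.

[⇐] This fails: m = 2 satisfies both congruences on the right (2 ≡ 2 mod 8 and 2 ≡ 2 mod 5) yet 2 ≡ 2 (mod 40), not 30.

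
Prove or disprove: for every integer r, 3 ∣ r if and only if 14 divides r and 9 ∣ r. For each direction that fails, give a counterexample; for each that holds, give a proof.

The forward direction fails; the converse holds.

(→) This fails: take r = 3. Certainly 3 ∣ 3, but 14 ∤ 3.

(←) Suppose 14 ∣ r and 9 ∣ r. Any common multiple of 14 and 9 is a multiple of their lcm; here gcd(14, 9) = 1, so lcm(14, 9) = 14·9 = 126, so 126 ∣ r. Since 3 ∣ 126, it follows that 3 ∣ r.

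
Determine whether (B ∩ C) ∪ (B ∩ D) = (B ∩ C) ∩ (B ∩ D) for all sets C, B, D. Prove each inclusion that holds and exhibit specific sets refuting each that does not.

Reverse inclusion. Let x ∈ (B ∩ C) ∩ (B ∩ D). Then x ∈ C ∩ B ∩ D, from which x ∈ (B ∩ C) ∪ (B ∩ D).

Forward inclusion. This inclusion fails. Take C = {1}, B = {1}, D = ∅; then 1 ∈ (B ∩ C) ∪ (B ∩ D) but 1 ∉ (B ∩ C) ∩ (B ∩ D).

(⊆) fails; (⊇) holds.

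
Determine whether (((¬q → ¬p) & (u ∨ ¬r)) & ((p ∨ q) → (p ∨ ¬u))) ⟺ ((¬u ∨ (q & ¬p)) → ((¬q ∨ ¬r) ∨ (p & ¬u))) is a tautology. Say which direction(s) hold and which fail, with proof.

The forward direction holds; the converse fails.

(⟹) Assume the antecedent. If r is true, the antecedent forces (u = T, q = F, r = T, p = F) or (u = T, q = T, r = T, p = T), and the consequent holds there. If r is false, the consequent reduces to true regardless of the other variables. Either way the consequent holds.

(⟸) This fails. Under u = T, q = T, r = F, p = F, the left side is false but the right side is true.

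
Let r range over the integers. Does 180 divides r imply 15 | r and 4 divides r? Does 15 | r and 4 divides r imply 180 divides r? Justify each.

[⇐] This fails: take r = 60. Both 15 ∣ 60 and 4 ∣ 60, yet 60 is not a multiple of 180 (since 60 = 0·180 + 60), so 180 ∤ 60.

[⇒] If 180 ∣ r, write r = 180q. Since 180 = 12·15, r = 15·(12q), so 15 ∣ r; and since 180 = 45·4, r = 4·(45q), so 4 ∣ r.

The forward direction holds; the converse fails.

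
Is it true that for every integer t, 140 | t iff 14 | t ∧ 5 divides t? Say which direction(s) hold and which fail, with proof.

[⇒] If 140 ∣ t, write t = 140q. Since 140 = 10·14, t = 14·(10q), so 14 ∣ t; and since 140 = 28·5, t = 5·(28q), so 5 ∣ t.

[⇐] This fails: take t = 70. Both 14 ∣ 70 and 5 ∣ 70, yet 70 is not a multiple of 140 (since 70 = 0·140 + 70), so 140 ∤ 70.

Not equivalent: only (⇒) holds.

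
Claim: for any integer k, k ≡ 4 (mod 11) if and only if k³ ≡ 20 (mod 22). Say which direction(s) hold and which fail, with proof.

Not equivalent: only (⇐) holds.

(⇒) This fails: take k = 15. Then 15 ≡ 4 (mod 11), but 15³ = 3375 ≡ 9 (mod 22), not 20.

(⇐) Conversely, the residues r modulo 22 with r³ ≡ 20 (mod 22) are exactly {4}, and each is ≡ 4 (mod 11).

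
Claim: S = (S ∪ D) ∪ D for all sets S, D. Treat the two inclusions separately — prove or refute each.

(⊆) Let x ∈ S. Then either x ∈ S and x ∉ D; or x ∈ S ∩ D. In each case x ∈ (S ∪ D) ∪ D, so S ⊆ (S ∪ D) ∪ D.

(⊇) This inclusion fails. Take S = ∅, D = {1}; then 1 ∈ (S ∪ D) ∪ D but 1 ∉ S.

The sets are not equal: only the forward inclusion holds.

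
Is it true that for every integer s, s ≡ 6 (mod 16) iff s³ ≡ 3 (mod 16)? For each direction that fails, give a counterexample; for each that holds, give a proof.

(⇒) This fails: take s = 6. Then 6 ≡ 6 (mod 16), but 6³ = 216 ≡ 8 (mod 16), not 3.

(⇐) This fails: take s = 11. Then 11³ = 1331 ≡ 3 (mod 16), yet 11 ≡ 11 (mod 16), not 6.

(⇒) fails and (⇐) fails.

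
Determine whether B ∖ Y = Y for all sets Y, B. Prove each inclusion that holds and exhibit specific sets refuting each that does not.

Forward inclusion. This inclusion fails. Take Y = ∅, B = {1}; then 1 ∈ B ∖ Y but 1 ∉ Y.

Reverse inclusion. This inclusion fails. Take Y = {1}, B = ∅; then 1 ∈ Y but 1 ∉ B ∖ Y.

Both inclusions fail.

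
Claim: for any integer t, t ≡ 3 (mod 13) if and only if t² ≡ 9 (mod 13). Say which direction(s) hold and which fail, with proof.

Forward direction. Suppose t ≡ 3 (mod 13). Write t = 13j + 3. Then (13j + 3)² = 169j² + 78j + 9 = 13(13j² + 6j) + 9, so t² ≡ 9 (mod 13).

Converse. This fails: take t = 10. Then 10² = 100 ≡ 9 (mod 13), yet 10 ≡ 10 (mod 13), not 3.

Not equivalent: only (⇒) holds.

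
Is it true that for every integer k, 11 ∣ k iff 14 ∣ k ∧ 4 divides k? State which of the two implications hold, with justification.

Neither direction holds.

Forward direction. This fails: take k = 11. Certainly 11 ∣ 11, but 14 ∤ 11.

Converse. This fails: take k = 28. Both 14 ∣ 28 and 4 ∣ 28, yet 28 is not a multiple of 11 (since 28 = 2·11 + 6), so 11 ∤ 28.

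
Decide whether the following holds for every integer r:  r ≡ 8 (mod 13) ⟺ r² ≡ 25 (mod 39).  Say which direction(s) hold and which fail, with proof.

(⇒) This fails: take r = 21. Then 21 ≡ 8 (mod 13), but 21² = 441 ≡ 12 (mod 39), not 25.

(⇐) This fails: take r = 5. Then 5² = 25 ≡ 25 (mod 39), yet 5 ≡ 5 (mod 13), not 8.

Neither direction holds.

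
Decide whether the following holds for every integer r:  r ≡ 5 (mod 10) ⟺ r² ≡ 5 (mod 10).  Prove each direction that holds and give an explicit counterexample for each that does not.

(⇒) Suppose r ≡ 5 (mod 10). Write r = 10j + 5. Then (10j + 5)² = 100j² + 100j + 25 = 10(10j² + 10j + 2) + 5, so r² ≡ 5 (mod 10).

(⇐) Conversely, suppose r² ≡ 5 (mod 10). The only residue r in {0, …, 9} with r² ≡ 5 (mod 10) is r = 5, so r ≡ 5 (mod 10).

Equivalent; both directions hold.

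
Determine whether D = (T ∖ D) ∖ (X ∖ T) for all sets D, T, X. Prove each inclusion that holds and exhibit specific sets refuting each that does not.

(⊆) This inclusion fails. Take D = {1}, T = ∅, X = ∅; then 1 ∈ D but 1 ∉ (T ∖ D) ∖ (X ∖ T).

(⊇) This inclusion fails. Take D = ∅, T = {1}, X = ∅; then 1 ∈ (T ∖ D) ∖ (X ∖ T) but 1 ∉ D.

Neither inclusion holds.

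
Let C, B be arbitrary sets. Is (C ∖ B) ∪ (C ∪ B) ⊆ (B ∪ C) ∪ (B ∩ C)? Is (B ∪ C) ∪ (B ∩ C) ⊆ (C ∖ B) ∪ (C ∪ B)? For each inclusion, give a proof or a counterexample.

(⟸) Let x ∈ (B ∪ C) ∪ (B ∩ C). Then either x ∈ C and x ∉ B; or x ∈ B and x ∉ C; or x ∈ C ∩ B. In each case x ∈ (C ∖ B) ∪ (C ∪ B), so (B ∪ C) ∪ (B ∩ C) ⊆ (C ∖ B) ∪ (C ∪ B).

(⟹) Let x ∈ (C ∖ B) ∪ (C ∪ B). Then either x ∈ C and x ∉ B; or x ∈ B and x ∉ C; or x ∈ C ∩ B. In each case x ∈ (B ∪ C) ∪ (B ∩ C), so (C ∖ B) ∪ (C ∪ B) ⊆ (B ∪ C) ∪ (B ∩ C).

Both inclusions hold.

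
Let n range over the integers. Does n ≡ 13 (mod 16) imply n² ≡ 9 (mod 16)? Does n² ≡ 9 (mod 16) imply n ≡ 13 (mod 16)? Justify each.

Forward direction. Suppose n ≡ 13 (mod 16). Write n = 16j + 13. Then (16j + 13)² = 256j² + 416j + 169 = 16(16j² + 26j + 10) + 9, so n² ≡ 9 (mod 16).

Converse. This fails: take n = 3. Then 3² = 9 ≡ 9 (mod 16), yet 3 ≡ 3 (mod 16), not 13.

(⇒) holds; (⇐) fails.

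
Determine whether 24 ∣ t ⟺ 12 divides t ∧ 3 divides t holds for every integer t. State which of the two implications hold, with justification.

The forward direction holds; the converse fails.

Forward direction. If 24 ∣ t, write t = 24q. Since 24 = 2·12, t = 12·(2q), so 12 ∣ t; and since 24 = 8·3, t = 3·(8q), so 3 ∣ t.

Converse. This fails: take t = 12. Both 12 ∣ 12 and 3 ∣ 12, yet 12 is not a multiple of 24 (since 12 = 0·24 + 12), so 24 ∤ 12.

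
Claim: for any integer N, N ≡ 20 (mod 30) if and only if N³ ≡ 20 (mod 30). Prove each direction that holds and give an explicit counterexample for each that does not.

The biconditional holds.

[⇒] Suppose N ≡ 20 (mod 30). Write N = 30j + 20. Then (30j + 20)³ = 27000j³ + 54000j² + 36000j + 8000 = 30(900j³ + 1800j² + 1200j + 266) + 20, so N³ ≡ 20 (mod 30).

[⇐] Conversely, suppose N³ ≡ 20 (mod 30). The only residue r in {0, …, 29} with r³ ≡ 20 (mod 30) is r = 20, so N ≡ 20 (mod 30).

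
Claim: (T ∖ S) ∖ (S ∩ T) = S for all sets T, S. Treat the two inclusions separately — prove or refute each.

(⊆) fails and (⊇) fails.

(⟹) This inclusion fails. Take T = {1}, S = ∅; then 1 ∈ (T ∖ S) ∖ (S ∩ T) but 1 ∉ S.

(⟸) This inclusion fails. Take T = ∅, S = {1}; then 1 ∈ S but 1 ∉ (T ∖ S) ∖ (S ∩ T).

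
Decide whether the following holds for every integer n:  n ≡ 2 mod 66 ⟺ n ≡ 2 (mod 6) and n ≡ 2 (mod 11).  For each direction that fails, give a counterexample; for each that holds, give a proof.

Both directions hold; the statement is true.

(→) Suppose n ≡ 2 (mod 66); write n = 66j + 2. Since 6 ∣ 66, reducing mod 6 gives n ≡ 2 (mod 6); since 11 ∣ 66, reducing mod 11 gives n ≡ 2 (mod 11).

(←) Conversely, if n ≡ 2 (mod 6) and n ≡ 2 (mod 11), then by the Chinese remainder theorem n ≡ 2 (mod 66). This is exactly n ≡ 2 (mod 66).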